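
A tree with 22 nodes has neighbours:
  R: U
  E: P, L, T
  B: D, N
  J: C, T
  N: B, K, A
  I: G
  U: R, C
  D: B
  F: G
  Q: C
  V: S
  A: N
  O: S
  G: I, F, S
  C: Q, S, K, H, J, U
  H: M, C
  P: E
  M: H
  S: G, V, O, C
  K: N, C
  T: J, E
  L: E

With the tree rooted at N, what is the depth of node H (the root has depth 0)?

3

N–K–C–H — 3 edges.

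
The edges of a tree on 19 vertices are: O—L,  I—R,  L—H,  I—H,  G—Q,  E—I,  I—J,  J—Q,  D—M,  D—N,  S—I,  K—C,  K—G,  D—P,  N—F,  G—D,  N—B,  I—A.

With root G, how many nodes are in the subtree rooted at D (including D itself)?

6

Descendants of D (including itself): D, N, P, M, B, F. That's 6.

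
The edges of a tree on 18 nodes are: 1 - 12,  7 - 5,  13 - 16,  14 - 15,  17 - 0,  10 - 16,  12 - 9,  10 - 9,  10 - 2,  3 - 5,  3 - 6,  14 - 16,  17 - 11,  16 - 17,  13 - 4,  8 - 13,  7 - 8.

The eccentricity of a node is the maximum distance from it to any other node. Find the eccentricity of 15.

8

A farthest node from 15 is 6.
The path 15 – 14 – 16 – 13 – 8 – 7 – 5 – 3 – 6 has 8 edges.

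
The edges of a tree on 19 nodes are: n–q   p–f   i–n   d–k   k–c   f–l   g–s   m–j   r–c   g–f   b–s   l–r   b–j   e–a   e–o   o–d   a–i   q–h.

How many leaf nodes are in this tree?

3

Degree-1 nodes: h, m, p — 3 of them.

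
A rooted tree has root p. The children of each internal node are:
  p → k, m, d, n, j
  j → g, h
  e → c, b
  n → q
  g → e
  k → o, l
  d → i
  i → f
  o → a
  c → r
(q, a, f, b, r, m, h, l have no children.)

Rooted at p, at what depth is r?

5

p–j–g–e–c–r — 5 edges.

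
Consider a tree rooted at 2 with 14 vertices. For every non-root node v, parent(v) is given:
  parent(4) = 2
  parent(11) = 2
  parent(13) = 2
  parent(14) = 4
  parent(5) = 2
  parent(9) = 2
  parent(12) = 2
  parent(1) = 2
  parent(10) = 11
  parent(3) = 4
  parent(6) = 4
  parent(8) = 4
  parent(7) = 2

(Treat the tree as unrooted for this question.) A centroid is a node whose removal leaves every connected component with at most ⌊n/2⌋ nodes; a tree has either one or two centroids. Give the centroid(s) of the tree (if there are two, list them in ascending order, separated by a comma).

2

If 2 is removed the pieces have sizes 5, 2, 1, 1, 1, 1, 1, 1, all ≤ ⌊14/2⌋ = 7.
No neighbour of 2 does as well, so 2 is the unique centroid.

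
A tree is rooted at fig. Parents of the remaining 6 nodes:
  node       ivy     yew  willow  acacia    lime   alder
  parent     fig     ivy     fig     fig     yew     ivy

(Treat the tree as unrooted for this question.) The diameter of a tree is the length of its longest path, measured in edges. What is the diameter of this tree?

BFS from acacia reaches lime last, at distance 4; BFS from lime confirms no node is farther.
Path: acacia–fig–ivy–yew–lime.

4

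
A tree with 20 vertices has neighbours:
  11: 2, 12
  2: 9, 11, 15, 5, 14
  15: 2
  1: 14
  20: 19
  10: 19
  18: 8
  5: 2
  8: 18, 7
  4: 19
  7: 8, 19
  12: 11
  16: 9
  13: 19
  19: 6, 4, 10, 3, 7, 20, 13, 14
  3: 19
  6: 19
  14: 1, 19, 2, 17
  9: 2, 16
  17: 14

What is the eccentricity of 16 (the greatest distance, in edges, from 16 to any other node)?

7

Distances from 16 peak at 7, attained at 18.
16–9–2–14–19–7–8–18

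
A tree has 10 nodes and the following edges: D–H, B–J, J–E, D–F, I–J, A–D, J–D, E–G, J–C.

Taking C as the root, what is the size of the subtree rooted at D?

D's subtree: {D, H, A, F}, size 4.

4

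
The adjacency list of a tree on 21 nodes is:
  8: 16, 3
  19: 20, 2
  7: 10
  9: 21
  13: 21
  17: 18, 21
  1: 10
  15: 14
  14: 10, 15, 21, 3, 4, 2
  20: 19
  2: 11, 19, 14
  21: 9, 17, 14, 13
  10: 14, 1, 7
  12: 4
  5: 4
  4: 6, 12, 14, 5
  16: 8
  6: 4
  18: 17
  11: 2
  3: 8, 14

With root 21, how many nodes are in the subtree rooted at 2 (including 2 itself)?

4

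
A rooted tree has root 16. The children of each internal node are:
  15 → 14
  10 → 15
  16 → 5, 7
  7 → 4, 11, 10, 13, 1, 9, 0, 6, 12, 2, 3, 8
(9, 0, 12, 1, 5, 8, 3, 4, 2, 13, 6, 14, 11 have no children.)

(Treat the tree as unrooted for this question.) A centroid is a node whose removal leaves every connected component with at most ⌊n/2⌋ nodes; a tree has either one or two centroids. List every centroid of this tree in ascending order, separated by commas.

Delete 7: the remaining components have sizes 3, 2, 1, 1, 1, 1, 1, 1, 1, 1, 1, 1, 1. Max 3 ≤ 8, so 7 is a centroid.
No neighbour of 7 does as well, so 7 is the unique centroid.

7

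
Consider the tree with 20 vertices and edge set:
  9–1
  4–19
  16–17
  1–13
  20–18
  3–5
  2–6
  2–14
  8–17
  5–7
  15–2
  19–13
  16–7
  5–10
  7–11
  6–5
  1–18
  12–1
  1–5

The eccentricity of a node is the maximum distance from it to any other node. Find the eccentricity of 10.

5

The node farthest from 10 is 8 (4 also at distance 5), via 10 – 5 – 7 – 16 – 17 – 8 — 5 edges.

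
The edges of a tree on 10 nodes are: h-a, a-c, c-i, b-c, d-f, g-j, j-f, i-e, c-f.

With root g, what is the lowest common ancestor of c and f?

f

Ancestors of c (toward the root): c, f, j, g.
Ancestors of f: f, j, g.
The deepest node appearing in both lists is f.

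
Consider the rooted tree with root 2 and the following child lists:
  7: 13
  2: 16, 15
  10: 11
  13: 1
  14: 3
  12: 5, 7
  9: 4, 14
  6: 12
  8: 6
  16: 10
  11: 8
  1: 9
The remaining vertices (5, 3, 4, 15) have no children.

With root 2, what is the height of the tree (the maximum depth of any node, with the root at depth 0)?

12

A deepest node is 3, reached by 2 → 16 → 10 → 11 → 8 → 6 → 12 → 7 → 13 → 1 → 9 → 14 → 3.
That path has 12 edges, so the height is 12.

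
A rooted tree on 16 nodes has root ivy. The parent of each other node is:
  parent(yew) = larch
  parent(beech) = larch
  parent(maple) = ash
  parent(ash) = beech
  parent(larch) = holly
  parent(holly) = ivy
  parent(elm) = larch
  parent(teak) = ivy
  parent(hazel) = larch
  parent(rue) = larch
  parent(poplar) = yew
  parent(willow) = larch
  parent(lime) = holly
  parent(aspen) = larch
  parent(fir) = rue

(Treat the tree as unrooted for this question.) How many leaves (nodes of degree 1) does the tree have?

9

Exactly 9 nodes have a single neighbour: aspen, elm, fir, hazel, lime, maple, poplar, teak, willow.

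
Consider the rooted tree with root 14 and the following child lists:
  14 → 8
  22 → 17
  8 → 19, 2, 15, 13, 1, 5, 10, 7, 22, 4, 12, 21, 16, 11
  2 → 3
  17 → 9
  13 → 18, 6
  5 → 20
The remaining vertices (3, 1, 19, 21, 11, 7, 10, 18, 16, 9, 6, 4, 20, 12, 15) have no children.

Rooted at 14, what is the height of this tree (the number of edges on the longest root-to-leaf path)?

9 sits deepest: 14-8-22-17-9 — 4 edges from the root.

4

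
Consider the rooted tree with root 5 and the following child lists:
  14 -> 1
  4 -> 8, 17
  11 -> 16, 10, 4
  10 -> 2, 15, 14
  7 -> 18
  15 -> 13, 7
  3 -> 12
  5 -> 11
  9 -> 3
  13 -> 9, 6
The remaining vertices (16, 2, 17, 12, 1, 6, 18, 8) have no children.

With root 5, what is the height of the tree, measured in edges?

7

12 sits deepest: 5–11–10–15–13–9–3–12 — 7 edges from the root.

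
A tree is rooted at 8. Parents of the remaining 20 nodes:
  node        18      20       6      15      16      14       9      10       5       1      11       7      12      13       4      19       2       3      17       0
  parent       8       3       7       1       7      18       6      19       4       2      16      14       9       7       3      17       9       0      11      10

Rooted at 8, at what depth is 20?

11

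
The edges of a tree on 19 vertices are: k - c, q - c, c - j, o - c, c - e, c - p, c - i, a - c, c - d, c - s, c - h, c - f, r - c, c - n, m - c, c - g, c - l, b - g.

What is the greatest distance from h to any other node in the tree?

A farthest node from h is b.
The path h–c–g–b has 3 edges.

3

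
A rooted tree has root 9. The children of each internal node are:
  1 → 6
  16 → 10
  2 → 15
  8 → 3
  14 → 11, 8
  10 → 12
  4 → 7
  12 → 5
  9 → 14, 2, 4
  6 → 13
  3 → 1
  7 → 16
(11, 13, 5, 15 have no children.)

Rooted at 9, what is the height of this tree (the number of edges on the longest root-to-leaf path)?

The longest root-to-leaf path is 9 – 4 – 7 – 16 – 10 – 12 – 5 (6 edges).

6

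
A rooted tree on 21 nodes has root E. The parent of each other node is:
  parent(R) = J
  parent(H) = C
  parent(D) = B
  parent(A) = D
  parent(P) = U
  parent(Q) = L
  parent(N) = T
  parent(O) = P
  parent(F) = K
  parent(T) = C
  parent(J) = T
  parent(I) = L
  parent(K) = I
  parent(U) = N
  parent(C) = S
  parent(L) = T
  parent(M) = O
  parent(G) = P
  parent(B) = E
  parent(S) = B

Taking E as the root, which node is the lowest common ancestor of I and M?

Ancestors of I (toward the root): I, L, T, C, S, B, E.
Ancestors of M: M, O, P, U, N, T, C, S, B, E.
The deepest node appearing in both lists is T.

T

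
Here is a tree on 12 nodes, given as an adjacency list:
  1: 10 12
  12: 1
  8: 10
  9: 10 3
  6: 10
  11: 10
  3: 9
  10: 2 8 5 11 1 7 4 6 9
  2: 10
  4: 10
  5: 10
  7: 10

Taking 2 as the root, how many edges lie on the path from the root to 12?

Climbing from 12 to the root: 12 → 1 → 10 → 2. That's 3 steps.

3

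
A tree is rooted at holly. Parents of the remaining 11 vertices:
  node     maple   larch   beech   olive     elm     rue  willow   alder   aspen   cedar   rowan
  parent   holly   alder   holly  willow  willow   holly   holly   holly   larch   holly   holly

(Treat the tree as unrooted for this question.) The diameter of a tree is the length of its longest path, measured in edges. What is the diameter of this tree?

BFS from aspen reaches olive last, at distance 5; BFS from olive confirms no node is farther.
Path: aspen - larch - alder - holly - willow - olive.

5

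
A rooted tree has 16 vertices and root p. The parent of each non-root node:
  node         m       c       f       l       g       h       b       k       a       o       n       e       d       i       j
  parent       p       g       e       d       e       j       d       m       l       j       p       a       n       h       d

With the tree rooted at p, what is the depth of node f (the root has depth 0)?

Path from p to f: p → n → d → l → a → e → f, which has 6 edges.

6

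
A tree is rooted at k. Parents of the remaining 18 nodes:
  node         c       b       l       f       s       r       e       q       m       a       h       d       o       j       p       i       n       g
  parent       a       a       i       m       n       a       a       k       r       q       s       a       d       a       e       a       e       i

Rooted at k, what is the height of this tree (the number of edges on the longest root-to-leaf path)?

6

The longest root-to-leaf path is k → q → a → e → n → s → h (6 edges).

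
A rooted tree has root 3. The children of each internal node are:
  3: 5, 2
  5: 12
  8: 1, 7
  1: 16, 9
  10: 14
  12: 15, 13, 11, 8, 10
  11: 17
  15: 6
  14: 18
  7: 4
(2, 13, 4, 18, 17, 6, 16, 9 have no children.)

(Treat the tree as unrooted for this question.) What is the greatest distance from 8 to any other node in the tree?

4

Distances from 8 peak at 4, attained at 18 (2 also at distance 4).
8–12–10–14–18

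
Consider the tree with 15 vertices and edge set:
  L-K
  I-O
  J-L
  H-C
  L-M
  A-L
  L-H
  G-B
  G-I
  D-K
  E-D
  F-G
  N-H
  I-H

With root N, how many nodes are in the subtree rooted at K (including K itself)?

3

K's subtree: {K, D, E}, size 3.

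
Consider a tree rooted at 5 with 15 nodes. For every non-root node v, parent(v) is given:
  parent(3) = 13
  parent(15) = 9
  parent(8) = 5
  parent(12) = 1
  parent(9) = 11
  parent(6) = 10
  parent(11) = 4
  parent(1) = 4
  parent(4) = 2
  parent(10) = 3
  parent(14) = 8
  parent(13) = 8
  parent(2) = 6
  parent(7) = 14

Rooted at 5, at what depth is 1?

5 – 8 – 13 – 3 – 10 – 6 – 2 – 4 – 1 — 8 edges.

8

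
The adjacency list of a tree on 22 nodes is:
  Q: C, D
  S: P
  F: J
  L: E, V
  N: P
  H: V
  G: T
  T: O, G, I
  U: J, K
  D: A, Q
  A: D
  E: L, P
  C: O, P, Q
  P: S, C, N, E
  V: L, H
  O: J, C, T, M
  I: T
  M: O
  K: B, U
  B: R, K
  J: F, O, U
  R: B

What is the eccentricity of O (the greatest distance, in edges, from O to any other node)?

The node farthest from O is H, via O-C-P-E-L-V-H — 6 edges.

6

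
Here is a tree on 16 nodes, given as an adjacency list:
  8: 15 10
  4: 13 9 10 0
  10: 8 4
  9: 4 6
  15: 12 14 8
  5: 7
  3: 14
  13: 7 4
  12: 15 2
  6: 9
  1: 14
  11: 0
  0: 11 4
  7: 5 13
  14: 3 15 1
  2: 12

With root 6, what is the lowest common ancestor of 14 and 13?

4

Path 14→root: 14 15 8 10 4 9 6; path 13→root: 13 4 9 6.
First common node: 4.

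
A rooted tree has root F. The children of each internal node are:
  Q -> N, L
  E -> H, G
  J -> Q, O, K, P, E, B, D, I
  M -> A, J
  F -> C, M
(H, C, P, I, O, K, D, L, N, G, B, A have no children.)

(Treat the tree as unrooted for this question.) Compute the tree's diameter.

5

BFS from C reaches H last, at distance 5; BFS from H confirms no node is farther.
Path: C–F–M–J–E–H.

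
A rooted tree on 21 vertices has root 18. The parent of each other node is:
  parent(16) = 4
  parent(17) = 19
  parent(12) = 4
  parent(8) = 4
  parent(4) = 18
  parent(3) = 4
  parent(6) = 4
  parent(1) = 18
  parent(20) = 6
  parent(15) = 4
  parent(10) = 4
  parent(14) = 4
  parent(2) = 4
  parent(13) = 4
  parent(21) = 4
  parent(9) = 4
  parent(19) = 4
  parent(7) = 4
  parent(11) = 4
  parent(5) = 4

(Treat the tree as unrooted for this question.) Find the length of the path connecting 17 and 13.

The path is 17 – 19 – 4 – 13, which has 3 edges.

3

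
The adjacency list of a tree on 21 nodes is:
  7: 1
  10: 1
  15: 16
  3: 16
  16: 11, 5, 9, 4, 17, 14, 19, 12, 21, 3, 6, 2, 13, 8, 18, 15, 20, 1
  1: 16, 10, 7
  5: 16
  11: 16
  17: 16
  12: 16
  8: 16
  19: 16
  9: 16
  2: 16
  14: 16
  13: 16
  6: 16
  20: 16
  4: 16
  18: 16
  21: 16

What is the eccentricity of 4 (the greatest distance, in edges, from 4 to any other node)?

3

A farthest node from 4 is 10 (7 also at distance 3).
The path 4 – 16 – 1 – 10 has 3 edges.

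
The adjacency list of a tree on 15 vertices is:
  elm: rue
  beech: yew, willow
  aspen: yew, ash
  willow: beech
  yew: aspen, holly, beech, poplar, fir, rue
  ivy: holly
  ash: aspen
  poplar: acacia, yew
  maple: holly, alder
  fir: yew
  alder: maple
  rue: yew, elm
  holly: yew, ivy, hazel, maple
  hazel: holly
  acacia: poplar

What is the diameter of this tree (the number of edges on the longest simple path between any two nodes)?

5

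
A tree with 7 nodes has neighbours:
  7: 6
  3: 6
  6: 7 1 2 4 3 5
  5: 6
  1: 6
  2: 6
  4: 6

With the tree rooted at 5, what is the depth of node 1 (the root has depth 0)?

5 – 6 – 1 — 2 edges.

2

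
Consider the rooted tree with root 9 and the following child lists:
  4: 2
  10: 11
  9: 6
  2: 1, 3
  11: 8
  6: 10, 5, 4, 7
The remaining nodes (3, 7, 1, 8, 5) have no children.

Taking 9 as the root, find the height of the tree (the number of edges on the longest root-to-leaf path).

The longest root-to-leaf path is 9 – 6 – 4 – 2 – 3 (4 edges).

4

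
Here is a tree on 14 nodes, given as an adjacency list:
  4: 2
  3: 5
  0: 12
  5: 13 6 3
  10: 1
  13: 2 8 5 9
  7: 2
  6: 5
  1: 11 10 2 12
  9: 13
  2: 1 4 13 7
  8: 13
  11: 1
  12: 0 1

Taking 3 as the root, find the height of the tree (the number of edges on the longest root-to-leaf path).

6

0 sits deepest: 3-5-13-2-1-12-0 — 6 edges from the root.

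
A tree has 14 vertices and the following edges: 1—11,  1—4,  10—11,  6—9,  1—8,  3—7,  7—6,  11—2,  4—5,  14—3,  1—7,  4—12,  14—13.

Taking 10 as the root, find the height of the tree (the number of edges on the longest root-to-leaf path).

13 sits deepest: 10-11-1-7-3-14-13 — 6 edges from the root.

6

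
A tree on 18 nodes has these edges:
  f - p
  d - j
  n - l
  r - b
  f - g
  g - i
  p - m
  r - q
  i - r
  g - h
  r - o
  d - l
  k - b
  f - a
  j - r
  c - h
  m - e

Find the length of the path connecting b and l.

4

Walking from b: b – r – j – d – l. Length 4.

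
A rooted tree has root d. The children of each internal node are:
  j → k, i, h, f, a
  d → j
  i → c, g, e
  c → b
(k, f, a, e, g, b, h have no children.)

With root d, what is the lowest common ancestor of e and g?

i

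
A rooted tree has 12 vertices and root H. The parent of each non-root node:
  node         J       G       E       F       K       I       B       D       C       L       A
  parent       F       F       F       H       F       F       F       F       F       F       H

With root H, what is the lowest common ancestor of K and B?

F

Ancestors of K (toward the root): K, F, H.
Ancestors of B: B, F, H.
The deepest node appearing in both lists is F.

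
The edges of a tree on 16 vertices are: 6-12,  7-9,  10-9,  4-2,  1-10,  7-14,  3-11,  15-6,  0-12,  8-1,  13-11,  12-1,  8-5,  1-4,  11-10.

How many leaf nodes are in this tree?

Degree-1 nodes: 0, 2, 3, 5, 13, 14, 15 — 7 of them.

7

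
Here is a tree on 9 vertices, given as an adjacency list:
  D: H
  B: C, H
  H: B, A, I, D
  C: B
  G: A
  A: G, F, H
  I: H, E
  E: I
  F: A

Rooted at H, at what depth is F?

Path from H to F: H → A → F, which has 2 edges.

2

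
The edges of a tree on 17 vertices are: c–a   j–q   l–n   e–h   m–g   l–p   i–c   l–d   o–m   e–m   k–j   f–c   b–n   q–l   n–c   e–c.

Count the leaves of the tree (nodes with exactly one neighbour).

10

Exactly 10 nodes have a single neighbour: a, b, d, f, g, h, i, k, o, p.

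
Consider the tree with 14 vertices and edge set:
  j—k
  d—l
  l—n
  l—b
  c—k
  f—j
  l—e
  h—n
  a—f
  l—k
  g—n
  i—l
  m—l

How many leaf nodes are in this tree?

Degree-1 nodes: a, b, c, d, e, g, h, i, m — 9 of them.

9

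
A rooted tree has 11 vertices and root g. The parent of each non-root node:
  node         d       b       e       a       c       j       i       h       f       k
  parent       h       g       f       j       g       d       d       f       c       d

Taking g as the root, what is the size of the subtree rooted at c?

The subtree rooted at c contains: c, f, h, e, d, i, j, k, a — 9 nodes.

9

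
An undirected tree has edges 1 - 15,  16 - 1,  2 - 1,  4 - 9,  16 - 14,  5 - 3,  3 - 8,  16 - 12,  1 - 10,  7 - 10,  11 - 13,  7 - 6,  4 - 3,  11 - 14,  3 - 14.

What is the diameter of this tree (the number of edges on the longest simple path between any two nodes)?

Starting from 9, a farthest node is 6 at distance 8.
One longest path: 9-4-3-14-16-1-10-7-6.
So the diameter is 8.

8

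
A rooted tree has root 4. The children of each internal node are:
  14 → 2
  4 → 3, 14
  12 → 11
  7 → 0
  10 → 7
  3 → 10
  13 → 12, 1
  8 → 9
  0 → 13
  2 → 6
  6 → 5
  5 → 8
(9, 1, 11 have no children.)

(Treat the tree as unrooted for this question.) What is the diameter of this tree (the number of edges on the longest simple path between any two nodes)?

13

A longest path is 9-8-5-6-2-14-4-3-10-7-0-13-12-11, with 13 edges.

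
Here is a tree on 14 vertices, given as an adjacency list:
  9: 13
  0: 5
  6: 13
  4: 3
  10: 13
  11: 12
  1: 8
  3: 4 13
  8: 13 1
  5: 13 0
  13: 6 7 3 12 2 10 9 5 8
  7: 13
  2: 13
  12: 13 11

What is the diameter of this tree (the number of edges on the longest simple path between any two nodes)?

Starting from 11, a farthest node is 4 at distance 4.
One longest path: 11-12-13-3-4.
So the diameter is 4.

4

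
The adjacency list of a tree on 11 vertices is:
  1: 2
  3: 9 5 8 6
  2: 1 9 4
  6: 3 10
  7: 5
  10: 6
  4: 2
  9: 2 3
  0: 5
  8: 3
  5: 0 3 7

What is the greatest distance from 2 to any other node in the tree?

A farthest node from 2 is 0 (7, 10 also at distance 4).
The path 2-9-3-5-0 has 4 edges.

4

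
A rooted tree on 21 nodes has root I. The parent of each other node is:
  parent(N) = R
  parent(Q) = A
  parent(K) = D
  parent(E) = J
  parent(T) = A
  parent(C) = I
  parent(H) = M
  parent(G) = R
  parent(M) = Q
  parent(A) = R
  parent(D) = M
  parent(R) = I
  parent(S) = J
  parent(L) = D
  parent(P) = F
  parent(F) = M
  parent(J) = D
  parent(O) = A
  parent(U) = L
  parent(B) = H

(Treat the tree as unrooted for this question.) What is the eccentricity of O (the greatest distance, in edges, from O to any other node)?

The node farthest from O is E (U, S also at distance 6), via O – A – Q – M – D – J – E — 6 edges.

6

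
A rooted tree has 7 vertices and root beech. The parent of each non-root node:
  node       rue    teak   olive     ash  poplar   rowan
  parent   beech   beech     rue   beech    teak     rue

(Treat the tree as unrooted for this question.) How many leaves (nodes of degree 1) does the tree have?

4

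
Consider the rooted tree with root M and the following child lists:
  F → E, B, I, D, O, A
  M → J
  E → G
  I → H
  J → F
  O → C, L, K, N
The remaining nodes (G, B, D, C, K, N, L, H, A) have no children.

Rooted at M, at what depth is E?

3

M → J → F → E — 3 edges.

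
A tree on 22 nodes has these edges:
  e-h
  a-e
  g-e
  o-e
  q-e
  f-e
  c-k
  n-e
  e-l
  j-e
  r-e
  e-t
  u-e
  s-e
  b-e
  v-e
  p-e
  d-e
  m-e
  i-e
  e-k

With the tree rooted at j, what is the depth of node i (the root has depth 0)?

2

Path from j to i: j–e–i, which has 2 edges.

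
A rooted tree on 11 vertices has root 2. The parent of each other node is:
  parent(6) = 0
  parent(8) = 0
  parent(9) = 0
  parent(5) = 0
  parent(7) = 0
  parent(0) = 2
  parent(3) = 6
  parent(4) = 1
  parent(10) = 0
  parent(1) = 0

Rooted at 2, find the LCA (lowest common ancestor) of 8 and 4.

Path 8→root: 8 0 2; path 4→root: 4 1 0 2.
First common node: 0.

0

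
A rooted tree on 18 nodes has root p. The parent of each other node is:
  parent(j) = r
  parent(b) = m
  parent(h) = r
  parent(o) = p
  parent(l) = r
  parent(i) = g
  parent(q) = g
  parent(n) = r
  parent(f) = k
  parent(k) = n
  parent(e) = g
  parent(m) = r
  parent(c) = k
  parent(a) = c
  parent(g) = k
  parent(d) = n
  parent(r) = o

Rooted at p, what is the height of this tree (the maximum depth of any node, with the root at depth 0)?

6

A deepest node is i, reached by p → o → r → n → k → g → i.
That path has 6 edges, so the height is 6.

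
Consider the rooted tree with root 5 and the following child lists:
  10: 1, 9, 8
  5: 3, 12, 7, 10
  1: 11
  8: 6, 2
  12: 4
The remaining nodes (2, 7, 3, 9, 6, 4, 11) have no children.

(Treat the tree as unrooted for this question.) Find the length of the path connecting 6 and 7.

Walking from 6: 6–8–10–5–7. Length 4.

4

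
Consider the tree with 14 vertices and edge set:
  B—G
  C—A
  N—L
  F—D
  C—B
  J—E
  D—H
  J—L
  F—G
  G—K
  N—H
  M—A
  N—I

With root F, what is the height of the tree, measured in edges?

6

A deepest node is E, reached by F–D–H–N–L–J–E.
That path has 6 edges, so the height is 6.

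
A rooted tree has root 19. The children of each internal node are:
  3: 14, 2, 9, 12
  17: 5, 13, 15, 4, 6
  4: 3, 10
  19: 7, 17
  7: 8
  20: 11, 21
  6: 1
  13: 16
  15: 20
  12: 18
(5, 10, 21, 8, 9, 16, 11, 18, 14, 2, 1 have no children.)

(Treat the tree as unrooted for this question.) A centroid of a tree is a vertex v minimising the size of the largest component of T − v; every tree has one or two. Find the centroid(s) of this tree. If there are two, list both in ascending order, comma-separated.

17

Removing 17 splits the tree into components of sizes 8, 4, 3, 2, 2, 1; the largest is 8 ≤ ⌊21/2⌋ = 10.
No neighbour of 17 does as well, so 17 is the unique centroid.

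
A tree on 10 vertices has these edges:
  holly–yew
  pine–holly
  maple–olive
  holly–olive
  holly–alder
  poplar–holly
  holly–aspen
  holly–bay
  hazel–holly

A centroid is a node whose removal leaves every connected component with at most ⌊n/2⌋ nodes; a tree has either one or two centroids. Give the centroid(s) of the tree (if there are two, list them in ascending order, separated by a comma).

holly

If holly is removed the pieces have sizes 2, 1, 1, 1, 1, 1, 1, 1, all ≤ ⌊10/2⌋ = 5.
Every other node leaves some component of size > 5, so the centroid is unique.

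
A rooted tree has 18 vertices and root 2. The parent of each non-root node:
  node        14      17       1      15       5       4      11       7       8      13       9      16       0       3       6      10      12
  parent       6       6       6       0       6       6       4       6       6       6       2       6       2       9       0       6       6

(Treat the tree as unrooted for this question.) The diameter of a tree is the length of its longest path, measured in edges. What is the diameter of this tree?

6

Starting from 3, a farthest node is 11 at distance 6.
One longest path: 3–9–2–0–6–4–11.
So the diameter is 6.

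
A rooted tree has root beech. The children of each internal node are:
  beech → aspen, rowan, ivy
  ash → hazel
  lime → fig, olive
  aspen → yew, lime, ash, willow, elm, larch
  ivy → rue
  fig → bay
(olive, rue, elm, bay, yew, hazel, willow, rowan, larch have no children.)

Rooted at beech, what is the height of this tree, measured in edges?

bay sits deepest: beech → aspen → lime → fig → bay — 4 edges from the root.

4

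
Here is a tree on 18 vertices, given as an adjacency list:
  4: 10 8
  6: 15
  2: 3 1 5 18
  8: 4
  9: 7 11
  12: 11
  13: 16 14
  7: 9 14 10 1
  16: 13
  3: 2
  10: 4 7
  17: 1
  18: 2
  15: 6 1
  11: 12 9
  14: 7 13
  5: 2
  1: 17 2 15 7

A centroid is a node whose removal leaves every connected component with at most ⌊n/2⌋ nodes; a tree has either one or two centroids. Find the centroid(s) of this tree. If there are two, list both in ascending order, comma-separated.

7

If 7 is removed the pieces have sizes 8, 3, 3, 3, all ≤ ⌊18/2⌋ = 9.
No neighbour of 7 does as well, so 7 is the unique centroid.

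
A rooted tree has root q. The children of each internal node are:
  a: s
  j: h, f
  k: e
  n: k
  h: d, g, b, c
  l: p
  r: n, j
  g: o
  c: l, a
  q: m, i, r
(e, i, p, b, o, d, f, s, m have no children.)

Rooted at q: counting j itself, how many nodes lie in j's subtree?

12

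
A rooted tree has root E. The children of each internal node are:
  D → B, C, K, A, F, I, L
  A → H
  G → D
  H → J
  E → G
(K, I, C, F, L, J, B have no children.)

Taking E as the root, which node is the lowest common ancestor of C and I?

D

Path C→root: C D G E; path I→root: I D G E.
First common node: D.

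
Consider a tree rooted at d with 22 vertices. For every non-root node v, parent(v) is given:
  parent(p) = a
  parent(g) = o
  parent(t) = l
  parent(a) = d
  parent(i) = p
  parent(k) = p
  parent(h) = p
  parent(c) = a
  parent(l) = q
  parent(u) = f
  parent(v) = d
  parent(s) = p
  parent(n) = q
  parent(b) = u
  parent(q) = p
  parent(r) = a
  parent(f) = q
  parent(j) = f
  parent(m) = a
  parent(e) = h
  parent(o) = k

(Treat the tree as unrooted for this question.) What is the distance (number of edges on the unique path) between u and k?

4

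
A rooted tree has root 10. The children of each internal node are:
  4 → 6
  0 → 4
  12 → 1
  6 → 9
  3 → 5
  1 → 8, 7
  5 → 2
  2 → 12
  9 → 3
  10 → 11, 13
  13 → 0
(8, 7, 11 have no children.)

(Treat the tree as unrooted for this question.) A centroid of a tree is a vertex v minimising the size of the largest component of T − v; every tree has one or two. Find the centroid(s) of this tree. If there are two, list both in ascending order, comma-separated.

Removing 3 splits the tree into components of sizes 7, 6; the largest is 7 ≤ ⌊14/2⌋ = 7.
Its neighbour 9 also leaves a largest component of size 7, so both are centroids.

3, 9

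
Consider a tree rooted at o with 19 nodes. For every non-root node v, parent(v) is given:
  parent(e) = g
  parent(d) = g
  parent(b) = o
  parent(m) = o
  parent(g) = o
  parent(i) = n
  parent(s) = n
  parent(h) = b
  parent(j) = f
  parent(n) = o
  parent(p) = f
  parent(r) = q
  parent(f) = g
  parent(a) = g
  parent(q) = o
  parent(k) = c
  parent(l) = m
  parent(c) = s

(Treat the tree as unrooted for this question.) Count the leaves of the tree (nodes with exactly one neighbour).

10

Degree-1 nodes: a, d, e, h, i, j, k, l, p, r — 10 of them.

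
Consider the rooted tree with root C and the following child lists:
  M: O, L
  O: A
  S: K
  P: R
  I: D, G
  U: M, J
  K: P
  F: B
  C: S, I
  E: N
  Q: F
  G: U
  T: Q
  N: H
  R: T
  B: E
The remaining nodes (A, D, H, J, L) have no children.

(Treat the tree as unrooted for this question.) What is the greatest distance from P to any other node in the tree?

9

A farthest node from P is A.
The path P–K–S–C–I–G–U–M–O–A has 9 edges.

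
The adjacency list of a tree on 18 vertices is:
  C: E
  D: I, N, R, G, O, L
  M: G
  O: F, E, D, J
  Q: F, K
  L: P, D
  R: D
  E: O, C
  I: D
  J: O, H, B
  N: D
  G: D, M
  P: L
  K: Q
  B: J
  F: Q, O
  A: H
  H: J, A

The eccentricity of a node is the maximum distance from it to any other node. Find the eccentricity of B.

5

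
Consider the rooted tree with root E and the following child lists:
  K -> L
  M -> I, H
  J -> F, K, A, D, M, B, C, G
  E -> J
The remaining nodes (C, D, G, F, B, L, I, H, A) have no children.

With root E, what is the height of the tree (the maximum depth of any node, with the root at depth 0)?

The longest root-to-leaf path is E-J-M-I (3 edges).

3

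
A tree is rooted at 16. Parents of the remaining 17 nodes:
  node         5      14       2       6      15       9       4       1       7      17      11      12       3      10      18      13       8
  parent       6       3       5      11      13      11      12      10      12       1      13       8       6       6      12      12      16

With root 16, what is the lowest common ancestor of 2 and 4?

2's ancestor chain is 2, 5, 6, 11, 13, 12, 8, 16 and 4's is 4, 12, 8, 16; they first meet at 12.

12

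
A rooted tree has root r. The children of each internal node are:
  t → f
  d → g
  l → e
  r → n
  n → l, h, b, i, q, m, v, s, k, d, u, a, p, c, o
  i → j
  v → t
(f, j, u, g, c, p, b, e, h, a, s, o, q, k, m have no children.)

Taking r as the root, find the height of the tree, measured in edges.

A deepest node is f, reached by r – n – v – t – f.
That path has 4 edges, so the height is 4.

4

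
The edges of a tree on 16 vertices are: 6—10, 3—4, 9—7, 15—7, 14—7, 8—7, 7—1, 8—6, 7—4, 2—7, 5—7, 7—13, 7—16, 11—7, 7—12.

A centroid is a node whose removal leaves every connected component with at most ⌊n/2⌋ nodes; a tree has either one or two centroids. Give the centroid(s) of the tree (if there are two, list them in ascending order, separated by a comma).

If 7 is removed the pieces have sizes 3, 2, 1, 1, 1, 1, 1, 1, 1, 1, 1, 1, all ≤ ⌊16/2⌋ = 8.
No neighbour of 7 does as well, so 7 is the unique centroid.

7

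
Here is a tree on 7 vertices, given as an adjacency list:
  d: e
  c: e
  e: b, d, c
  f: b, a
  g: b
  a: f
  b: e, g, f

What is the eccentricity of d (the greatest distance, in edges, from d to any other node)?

A farthest node from d is a.
The path d–e–b–f–a has 4 edges.

4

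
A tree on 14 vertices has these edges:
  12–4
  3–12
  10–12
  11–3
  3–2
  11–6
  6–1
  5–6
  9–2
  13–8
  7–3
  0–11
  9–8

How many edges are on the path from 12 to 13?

5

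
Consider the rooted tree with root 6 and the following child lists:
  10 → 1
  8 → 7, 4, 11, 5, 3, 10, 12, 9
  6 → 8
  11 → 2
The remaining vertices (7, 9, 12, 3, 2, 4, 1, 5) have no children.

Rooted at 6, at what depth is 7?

Path from 6 to 7: 6–8–7, which has 2 edges.

2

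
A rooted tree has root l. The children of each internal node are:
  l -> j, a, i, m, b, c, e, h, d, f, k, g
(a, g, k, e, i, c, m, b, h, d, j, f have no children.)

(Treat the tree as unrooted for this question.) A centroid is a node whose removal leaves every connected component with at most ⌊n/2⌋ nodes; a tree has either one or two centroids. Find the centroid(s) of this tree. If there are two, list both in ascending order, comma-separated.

l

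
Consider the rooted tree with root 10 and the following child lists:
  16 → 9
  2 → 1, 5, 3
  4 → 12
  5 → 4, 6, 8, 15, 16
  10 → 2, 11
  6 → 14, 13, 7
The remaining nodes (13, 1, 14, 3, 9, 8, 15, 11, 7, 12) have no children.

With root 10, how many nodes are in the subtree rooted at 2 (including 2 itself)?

14

Descendants of 2 (including itself): 2, 5, 1, 3, 4, 8, 16, 6, 15, 12, 9, 13, 7, 14. That's 14.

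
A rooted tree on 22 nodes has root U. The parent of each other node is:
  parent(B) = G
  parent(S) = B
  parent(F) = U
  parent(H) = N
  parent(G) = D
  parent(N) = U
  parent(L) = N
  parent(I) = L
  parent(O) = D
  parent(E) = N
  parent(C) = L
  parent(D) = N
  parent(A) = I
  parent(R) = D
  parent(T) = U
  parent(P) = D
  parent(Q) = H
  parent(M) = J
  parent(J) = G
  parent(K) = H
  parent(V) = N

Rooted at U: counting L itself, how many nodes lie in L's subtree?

4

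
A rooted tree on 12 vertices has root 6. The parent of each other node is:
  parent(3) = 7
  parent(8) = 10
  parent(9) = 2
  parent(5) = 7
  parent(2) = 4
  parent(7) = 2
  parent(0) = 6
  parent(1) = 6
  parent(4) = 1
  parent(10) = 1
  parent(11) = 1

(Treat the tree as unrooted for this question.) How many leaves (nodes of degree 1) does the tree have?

6

The leaves are 0, 3, 5, 8, 9, 11.
That is 6 leaves.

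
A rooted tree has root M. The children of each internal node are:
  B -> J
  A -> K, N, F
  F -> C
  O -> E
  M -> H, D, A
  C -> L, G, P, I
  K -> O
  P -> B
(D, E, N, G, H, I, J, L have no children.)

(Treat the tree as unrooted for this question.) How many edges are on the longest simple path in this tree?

8

BFS from J reaches E last, at distance 8; BFS from E confirms no node is farther.
Path: J – B – P – C – F – A – K – O – E.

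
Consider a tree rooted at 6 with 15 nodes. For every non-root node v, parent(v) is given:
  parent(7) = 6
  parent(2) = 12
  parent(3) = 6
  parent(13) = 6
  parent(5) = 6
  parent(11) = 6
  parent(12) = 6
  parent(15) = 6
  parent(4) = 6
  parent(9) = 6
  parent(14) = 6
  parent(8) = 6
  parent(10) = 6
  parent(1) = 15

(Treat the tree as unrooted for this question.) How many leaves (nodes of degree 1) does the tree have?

The leaves are 1, 2, 3, 4, 5, 7, 8, 9, 10, 11, 13, 14.
That is 12 leaves.

12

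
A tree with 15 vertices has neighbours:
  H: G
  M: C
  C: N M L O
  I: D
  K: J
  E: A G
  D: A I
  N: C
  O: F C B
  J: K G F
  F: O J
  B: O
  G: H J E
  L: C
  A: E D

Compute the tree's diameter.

Starting from I, a farthest node is M at distance 9.
One longest path: I - D - A - E - G - J - F - O - C - M.
So the diameter is 9.

9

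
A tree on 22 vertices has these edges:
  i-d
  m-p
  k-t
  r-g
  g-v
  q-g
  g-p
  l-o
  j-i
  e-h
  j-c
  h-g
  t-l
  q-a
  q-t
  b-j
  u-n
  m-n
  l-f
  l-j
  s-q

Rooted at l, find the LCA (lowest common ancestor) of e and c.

Path e→root: e h g q t l; path c→root: c j l.
First common node: l.

l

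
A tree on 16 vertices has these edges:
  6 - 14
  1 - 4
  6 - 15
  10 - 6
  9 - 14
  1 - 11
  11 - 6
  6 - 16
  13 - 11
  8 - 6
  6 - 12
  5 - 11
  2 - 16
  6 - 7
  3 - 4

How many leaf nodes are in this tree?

Degree-1 nodes: 2, 3, 5, 7, 8, 9, 10, 12, 13, 15 — 10 of them.

10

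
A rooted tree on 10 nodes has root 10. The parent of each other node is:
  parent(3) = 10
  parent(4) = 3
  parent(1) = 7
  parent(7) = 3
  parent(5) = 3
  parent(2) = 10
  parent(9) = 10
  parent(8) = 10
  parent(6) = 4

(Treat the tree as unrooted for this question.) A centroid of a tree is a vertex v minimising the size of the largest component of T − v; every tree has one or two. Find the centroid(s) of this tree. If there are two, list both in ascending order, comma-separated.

3

Delete 3: the remaining components have sizes 4, 2, 2, 1. Max 4 ≤ 5, so 3 is a centroid.
Every other node leaves some component of size > 5, so the centroid is unique.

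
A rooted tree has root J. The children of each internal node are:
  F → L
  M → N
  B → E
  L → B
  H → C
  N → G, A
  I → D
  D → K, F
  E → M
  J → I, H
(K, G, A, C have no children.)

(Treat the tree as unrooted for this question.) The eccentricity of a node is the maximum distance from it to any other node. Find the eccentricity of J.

9

The node farthest from J is A (G also at distance 9), via J – I – D – F – L – B – E – M – N – A — 9 edges.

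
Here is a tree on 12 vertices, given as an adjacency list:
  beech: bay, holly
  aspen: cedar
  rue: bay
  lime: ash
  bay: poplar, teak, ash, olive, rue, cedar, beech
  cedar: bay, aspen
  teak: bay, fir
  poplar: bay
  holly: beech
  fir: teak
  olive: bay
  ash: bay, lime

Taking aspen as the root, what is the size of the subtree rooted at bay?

10

Descendants of bay (including itself): bay, teak, beech, olive, ash, rue, poplar, fir, holly, lime. That's 10.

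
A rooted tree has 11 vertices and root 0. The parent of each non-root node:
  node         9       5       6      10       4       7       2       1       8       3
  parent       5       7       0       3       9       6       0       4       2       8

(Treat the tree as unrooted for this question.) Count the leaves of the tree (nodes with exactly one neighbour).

2

The leaves are 1, 10.
That is 2 leaves.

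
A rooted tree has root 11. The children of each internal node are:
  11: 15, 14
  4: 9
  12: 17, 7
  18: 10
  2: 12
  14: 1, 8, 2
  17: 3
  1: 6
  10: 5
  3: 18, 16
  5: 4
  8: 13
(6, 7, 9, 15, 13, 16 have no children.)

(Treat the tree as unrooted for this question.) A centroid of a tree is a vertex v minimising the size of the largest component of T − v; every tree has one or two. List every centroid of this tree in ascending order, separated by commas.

12

Delete 12: the remaining components have sizes 8, 8, 1. Max 8 ≤ 9, so 12 is a centroid.
No neighbour of 12 does as well, so 12 is the unique centroid.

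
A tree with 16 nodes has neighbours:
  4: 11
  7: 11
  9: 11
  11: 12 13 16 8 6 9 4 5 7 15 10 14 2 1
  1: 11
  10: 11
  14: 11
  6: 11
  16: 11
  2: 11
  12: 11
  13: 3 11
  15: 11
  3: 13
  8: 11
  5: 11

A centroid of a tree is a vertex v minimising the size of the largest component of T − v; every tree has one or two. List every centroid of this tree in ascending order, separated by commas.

Delete 11: the remaining components have sizes 2, 1, 1, 1, 1, 1, 1, 1, 1, 1, 1, 1, 1, 1. Max 2 ≤ 8, so 11 is a centroid.
No neighbour of 11 does as well, so 11 is the unique centroid.

11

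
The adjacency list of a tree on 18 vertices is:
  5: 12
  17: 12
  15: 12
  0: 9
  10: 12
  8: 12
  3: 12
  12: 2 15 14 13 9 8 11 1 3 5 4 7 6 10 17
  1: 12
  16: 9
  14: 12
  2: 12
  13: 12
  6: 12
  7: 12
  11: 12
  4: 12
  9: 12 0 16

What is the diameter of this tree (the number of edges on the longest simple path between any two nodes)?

Starting from 16, a farthest node is 17 at distance 3.
One longest path: 16 - 9 - 12 - 17.
So the diameter is 3.

3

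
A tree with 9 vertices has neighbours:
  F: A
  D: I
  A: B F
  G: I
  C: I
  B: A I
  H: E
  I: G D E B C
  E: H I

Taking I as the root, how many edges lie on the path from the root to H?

2

Climbing from H to the root: H – E – I. That's 2 steps.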